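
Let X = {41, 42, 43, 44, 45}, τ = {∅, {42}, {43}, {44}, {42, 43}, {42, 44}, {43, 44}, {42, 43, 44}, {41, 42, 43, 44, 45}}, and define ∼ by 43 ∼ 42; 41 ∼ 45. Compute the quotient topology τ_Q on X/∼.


X/∼ = {[41=45], [42=43], [44]}; |τ_Q| = 5.

Equivalence classes: [41=45], [42=43], [44].
Quotient map π: X → X/∼ sends 41 ↦ [41=45], 42 ↦ [42=43], 43 ↦ [42=43], 44 ↦ [44], 45 ↦ [41=45].
For each subset V ⊆ X/∼, compute π^{-1}(V) ⊆ X and check whether π^{-1}(V) ∈ τ. V is open in τ_Q iff π^{-1}(V) ∈ τ.
  V = {}: π^{-1}(V) = ∅ ∈ τ ✓.
  V = {[41=45]}: π^{-1}(V) = {41, 45} ∉ τ ✗.
  V = {[42=43]}: π^{-1}(V) = {42, 43} ∈ τ ✓.
  V = {[41=45], [42=43]}: π^{-1}(V) = {41, 42, 43, 45} ∉ τ ✗.
  V = {[44]}: π^{-1}(V) = {44} ∈ τ ✓.
  V = {[41=45], [44]}: π^{-1}(V) = {41, 44, 45} ∉ τ ✗.
  V = {[42=43], [44]}: π^{-1}(V) = {42, 43, 44} ∈ τ ✓.
  V = {[41=45], [42=43], [44]}: π^{-1}(V) = {41, 42, 43, 44, 45} ∈ τ ✓.
Open sets in the quotient: τ_Q = {{}, {[42=43]}, {[44]}, {[42=43], [44]}, {[41=45], [42=43], [44]}} (5 elements).


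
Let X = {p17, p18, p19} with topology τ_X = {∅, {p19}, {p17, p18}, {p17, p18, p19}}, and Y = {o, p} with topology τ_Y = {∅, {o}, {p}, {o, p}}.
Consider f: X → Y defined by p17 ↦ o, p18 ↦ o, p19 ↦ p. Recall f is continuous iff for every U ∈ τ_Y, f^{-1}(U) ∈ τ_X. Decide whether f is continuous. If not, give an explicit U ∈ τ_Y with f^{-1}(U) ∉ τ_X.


f IS continuous.

Compute f^{-1}(U) for each U ∈ τ_Y:
  U = ∅: f^{-1}(U) = ∅ ∈ τ_X ✓.
  U = {o}: f^{-1}(U) = {p17, p18} ∈ τ_X ✓.
  U = {p}: f^{-1}(U) = {p19} ∈ τ_X ✓.
  U = {o, p}: f^{-1}(U) = {p17, p18, p19} ∈ τ_X ✓.
Every preimage lies in τ_X, so f IS continuous.


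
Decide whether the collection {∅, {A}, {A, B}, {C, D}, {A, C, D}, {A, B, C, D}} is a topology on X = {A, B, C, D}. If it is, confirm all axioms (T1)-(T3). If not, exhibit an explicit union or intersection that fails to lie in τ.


τ IS a topology on X.

Axiom (T1): ∅ ∈ τ? Yes; X ∈ τ? Yes.
Axiom (T2/T3): check pairwise unions and intersections of members of τ.
All pairwise intersections and unions checked — each lies in τ. Therefore τ satisfies (T1), (T2), (T3): it IS a topology on X.


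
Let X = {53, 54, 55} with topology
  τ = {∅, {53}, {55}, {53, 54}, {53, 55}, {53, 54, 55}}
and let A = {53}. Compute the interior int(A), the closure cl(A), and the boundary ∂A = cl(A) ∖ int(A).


int(A) = {53}, cl(A) = {53, 54}, ∂A = {54}.

Closed sets in (X, τ) are complements of opens:
  closed(X, τ) = {∅, {54}, {55}, {53, 54}, {54, 55}, {53, 54, 55}}.
int(A) = ⋃ {U ∈ τ : U ⊆ A}. Opens contained in A: ∅, {53}.
Taking the union of these: int(A) = {53}.
cl(A) = ⋂ {C closed : A ⊆ C}. Closed sets containing A: {53, 54}, {53, 54, 55}.
Intersecting these: cl(A) = {53, 54}.
∂A = cl(A) ∖ int(A) = {53, 54} ∖ {53} = {54}.


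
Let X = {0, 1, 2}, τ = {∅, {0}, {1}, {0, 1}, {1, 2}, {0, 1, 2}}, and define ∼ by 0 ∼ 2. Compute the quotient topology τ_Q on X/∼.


X/∼ = {[0=2], [1]}; |τ_Q| = 3.

Equivalence classes: [0=2], [1].
Quotient map π: X → X/∼ sends 0 ↦ [0=2], 1 ↦ [1], 2 ↦ [0=2].
For each subset V ⊆ X/∼, compute π^{-1}(V) ⊆ X and check whether π^{-1}(V) ∈ τ. V is open in τ_Q iff π^{-1}(V) ∈ τ.
  V = {}: π^{-1}(V) = ∅ ∈ τ ✓.
  V = {[0=2]}: π^{-1}(V) = {0, 2} ∉ τ ✗.
  V = {[1]}: π^{-1}(V) = {1} ∈ τ ✓.
  V = {[0=2], [1]}: π^{-1}(V) = {0, 1, 2} ∈ τ ✓.
Open sets in the quotient: τ_Q = {{}, {[1]}, {[0=2], [1]}} (3 elements).


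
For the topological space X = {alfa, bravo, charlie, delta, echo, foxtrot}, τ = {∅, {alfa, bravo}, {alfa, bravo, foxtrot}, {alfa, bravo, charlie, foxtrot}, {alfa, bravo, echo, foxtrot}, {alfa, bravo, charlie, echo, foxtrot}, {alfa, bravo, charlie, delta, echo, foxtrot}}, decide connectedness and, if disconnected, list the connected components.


(X, τ) is connected.

Find clopen sets (U ∈ τ with X ∖ U ∈ τ):
  U = ∅, X ∖ U = {alfa, bravo, charlie, delta, echo, foxtrot} — both open, so U is clopen.
  U = {alfa, bravo, charlie, delta, echo, foxtrot}, X ∖ U = ∅ — both open, so U is clopen.
Only trivial clopens (∅ and X) exist, so (X, τ) is connected.
Compute connected components by grouping points that agree on all clopens:
  component: {alfa, bravo, charlie, delta, echo, foxtrot}


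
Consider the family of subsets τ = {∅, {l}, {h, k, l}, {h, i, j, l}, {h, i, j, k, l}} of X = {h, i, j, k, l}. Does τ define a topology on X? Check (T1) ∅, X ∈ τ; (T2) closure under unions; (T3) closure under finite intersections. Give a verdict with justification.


τ is NOT a topology on X.

Axiom (T1): ∅ ∈ τ? Yes; X ∈ τ? Yes.
Axiom (T2/T3): check pairwise unions and intersections of members of τ.
Counterexample for (T3): {h, k, l} ∩ {h, i, j, l} = {h, l} ∉ τ. Therefore τ is NOT a topology.


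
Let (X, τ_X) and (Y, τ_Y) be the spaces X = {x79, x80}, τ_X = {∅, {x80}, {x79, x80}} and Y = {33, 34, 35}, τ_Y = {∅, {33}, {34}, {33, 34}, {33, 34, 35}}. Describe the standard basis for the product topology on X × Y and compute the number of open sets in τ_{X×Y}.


Basis B = {∅ × ∅, {x80} × {33}, {x80} × {34}, {x79, x80} × {33}, {x79, x80} × {34}, {x80} × {33, 34}, {x80} × {33, 34, 35}, {x79, x80} × {33, 34}, {x79, x80} × {33, 34, 35}}; |τ_{X×Y}| = 14.

Enumerate products U × V with U ∈ τ_X, V ∈ τ_Y (deduplicated):
  ∅ × ∅ = {} (∅)
  {x80} × {33} = {(x80,33)}
  {x80} × {34} = {(x80,34)}
  {x79, x80} × {33} = {(x79,33), (x80,33)}
  {x79, x80} × {34} = {(x79,34), (x80,34)}
  {x80} × {33, 34} = {(x80,33), (x80,34)}
  {x80} × {33, 34, 35} = {(x80,33), (x80,34), (x80,35)}
  {x79, x80} × {33, 34} = {(x79,33), (x79,34), (x80,33), (x80,34)}
  {x79, x80} × {33, 34, 35} = {(x79,33), (x79,34), (x79,35), (x80,33), (x80,34), (x80,35)}
These 9 distinct sets form the basis B.
Close under arbitrary unions to get τ_{X×Y}; counting gives |τ_{X×Y}| = 14.


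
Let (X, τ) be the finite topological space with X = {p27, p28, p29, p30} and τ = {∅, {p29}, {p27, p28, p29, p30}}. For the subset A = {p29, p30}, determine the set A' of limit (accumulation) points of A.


A' = {p27, p28, p30}

For each x ∈ X, list the open sets U ∈ τ with x ∈ U, then check whether U ∩ (A ∖ {x}) ≠ ∅ for every such U.
  x = p27: opens ∋ x are {p27, p28, p29, p30}; each meets A ∖ {p27}, so x IS a limit point.
  x = p28: opens ∋ x are {p27, p28, p29, p30}; each meets A ∖ {p28}, so x IS a limit point.
  x = p29: open {p29} ∋ x has {p29} ∩ (A ∖ {p29}) = ∅, so x is NOT a limit point.
  x = p30: opens ∋ x are {p27, p28, p29, p30}; each meets A ∖ {p30}, so x IS a limit point.
Collecting: A' = {p27, p28, p30}.


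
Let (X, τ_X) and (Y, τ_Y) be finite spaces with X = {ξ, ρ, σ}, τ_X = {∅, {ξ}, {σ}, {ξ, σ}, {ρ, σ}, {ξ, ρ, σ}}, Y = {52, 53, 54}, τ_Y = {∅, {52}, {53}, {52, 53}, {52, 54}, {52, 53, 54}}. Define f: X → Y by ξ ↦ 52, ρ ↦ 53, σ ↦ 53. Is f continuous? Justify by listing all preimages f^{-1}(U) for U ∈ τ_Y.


f IS continuous.

Compute f^{-1}(U) for each U ∈ τ_Y:
  U = ∅: f^{-1}(U) = ∅ ∈ τ_X ✓.
  U = {52}: f^{-1}(U) = {ξ} ∈ τ_X ✓.
  U = {53}: f^{-1}(U) = {ρ, σ} ∈ τ_X ✓.
  U = {52, 53}: f^{-1}(U) = {ξ, ρ, σ} ∈ τ_X ✓.
  U = {52, 54}: f^{-1}(U) = {ξ} ∈ τ_X ✓.
  U = {52, 53, 54}: f^{-1}(U) = {ξ, ρ, σ} ∈ τ_X ✓.
Every preimage lies in τ_X, so f IS continuous.


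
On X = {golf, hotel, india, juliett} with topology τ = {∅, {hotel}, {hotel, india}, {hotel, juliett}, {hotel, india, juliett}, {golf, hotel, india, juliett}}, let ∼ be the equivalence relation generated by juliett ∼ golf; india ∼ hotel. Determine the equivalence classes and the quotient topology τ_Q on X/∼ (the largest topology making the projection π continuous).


X/∼ = {[golf=juliett], [hotel=india]}; |τ_Q| = 3.

Equivalence classes: [golf=juliett], [hotel=india].
Quotient map π: X → X/∼ sends golf ↦ [golf=juliett], hotel ↦ [hotel=india], india ↦ [hotel=india], juliett ↦ [golf=juliett].
For each subset V ⊆ X/∼, compute π^{-1}(V) ⊆ X and check whether π^{-1}(V) ∈ τ. V is open in τ_Q iff π^{-1}(V) ∈ τ.
  V = {}: π^{-1}(V) = ∅ ∈ τ ✓.
  V = {[golf=juliett]}: π^{-1}(V) = {golf, juliett} ∉ τ ✗.
  V = {[hotel=india]}: π^{-1}(V) = {hotel, india} ∈ τ ✓.
  V = {[golf=juliett], [hotel=india]}: π^{-1}(V) = {golf, hotel, india, juliett} ∈ τ ✓.
Open sets in the quotient: τ_Q = {{}, {[hotel=india]}, {[golf=juliett], [hotel=india]}} (3 elements).


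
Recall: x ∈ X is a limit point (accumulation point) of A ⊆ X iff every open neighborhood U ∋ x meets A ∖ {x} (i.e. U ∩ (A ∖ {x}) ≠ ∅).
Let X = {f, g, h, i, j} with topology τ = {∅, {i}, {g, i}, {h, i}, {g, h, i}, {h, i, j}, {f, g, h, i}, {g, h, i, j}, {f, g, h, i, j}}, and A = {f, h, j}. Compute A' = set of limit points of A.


A' = {f, j}

For each x ∈ X, list the open sets U ∈ τ with x ∈ U, then check whether U ∩ (A ∖ {x}) ≠ ∅ for every such U.
  x = f: opens ∋ x are {f, g, h, i}, {f, g, h, i, j}; each meets A ∖ {f}, so x IS a limit point.
  x = g: open {g, i} ∋ x has {g, i} ∩ (A ∖ {g}) = ∅, so x is NOT a limit point.
  x = h: open {h, i} ∋ x has {h, i} ∩ (A ∖ {h}) = ∅, so x is NOT a limit point.
  x = i: open {i} ∋ x has {i} ∩ (A ∖ {i}) = ∅, so x is NOT a limit point.
  x = j: opens ∋ x are {h, i, j}, {g, h, i, j}, {f, g, h, i, j}; each meets A ∖ {j}, so x IS a limit point.
Collecting: A' = {f, j}.


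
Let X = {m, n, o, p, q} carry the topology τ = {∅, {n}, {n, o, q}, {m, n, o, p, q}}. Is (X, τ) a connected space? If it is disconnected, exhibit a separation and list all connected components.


(X, τ) is connected.

Find clopen sets (U ∈ τ with X ∖ U ∈ τ):
  U = ∅, X ∖ U = {m, n, o, p, q} — both open, so U is clopen.
  U = {m, n, o, p, q}, X ∖ U = ∅ — both open, so U is clopen.
Only trivial clopens (∅ and X) exist, so (X, τ) is connected.
Compute connected components by grouping points that agree on all clopens:
  component: {m, n, o, p, q}


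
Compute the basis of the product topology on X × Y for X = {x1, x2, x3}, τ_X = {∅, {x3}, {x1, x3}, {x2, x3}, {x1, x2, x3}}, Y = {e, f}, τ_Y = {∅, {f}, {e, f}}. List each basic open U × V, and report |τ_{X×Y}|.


Basis B = {∅ × ∅, {x3} × {f}, {x1, x3} × {f}, {x2, x3} × {f}, {x3} × {e, f}, {x1, x2, x3} × {f}, {x1, x3} × {e, f}, {x2, x3} × {e, f}, {x1, x2, x3} × {e, f}}; |τ_{X×Y}| = 14.

Enumerate products U × V with U ∈ τ_X, V ∈ τ_Y (deduplicated):
  ∅ × ∅ = {} (∅)
  {x3} × {f} = {(x3,f)}
  {x1, x3} × {f} = {(x1,f), (x3,f)}
  {x2, x3} × {f} = {(x2,f), (x3,f)}
  {x3} × {e, f} = {(x3,e), (x3,f)}
  {x1, x2, x3} × {f} = {(x1,f), (x2,f), (x3,f)}
  {x1, x3} × {e, f} = {(x1,e), (x1,f), (x3,e), (x3,f)}
  {x2, x3} × {e, f} = {(x2,e), (x2,f), (x3,e), (x3,f)}
  {x1, x2, x3} × {e, f} = {(x1,e), (x1,f), (x2,e), (x2,f), (x3,e), (x3,f)}
These 9 distinct sets form the basis B.
Close under arbitrary unions to get τ_{X×Y}; counting gives |τ_{X×Y}| = 14.


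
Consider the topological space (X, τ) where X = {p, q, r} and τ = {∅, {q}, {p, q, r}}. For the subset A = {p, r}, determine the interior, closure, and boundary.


int(A) = ∅, cl(A) = {p, r}, ∂A = {p, r}.

Closed sets in (X, τ) are complements of opens:
  closed(X, τ) = {∅, {p, r}, {p, q, r}}.
int(A) = ⋃ {U ∈ τ : U ⊆ A}. Opens contained in A: ∅.
Taking the union of these: int(A) = ∅.
cl(A) = ⋂ {C closed : A ⊆ C}. Closed sets containing A: {p, r}, {p, q, r}.
Intersecting these: cl(A) = {p, r}.
∂A = cl(A) ∖ int(A) = {p, r} ∖ ∅ = {p, r}.


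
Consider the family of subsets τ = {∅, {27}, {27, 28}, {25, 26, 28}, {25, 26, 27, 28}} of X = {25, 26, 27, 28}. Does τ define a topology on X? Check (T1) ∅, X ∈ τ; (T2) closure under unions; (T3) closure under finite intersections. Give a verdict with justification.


τ is NOT a topology on X.

Axiom (T1): ∅ ∈ τ? Yes; X ∈ τ? Yes.
Axiom (T2/T3): check pairwise unions and intersections of members of τ.
Counterexample for (T3): {27, 28} ∩ {25, 26, 28} = {28} ∉ τ. Therefore τ is NOT a topology.


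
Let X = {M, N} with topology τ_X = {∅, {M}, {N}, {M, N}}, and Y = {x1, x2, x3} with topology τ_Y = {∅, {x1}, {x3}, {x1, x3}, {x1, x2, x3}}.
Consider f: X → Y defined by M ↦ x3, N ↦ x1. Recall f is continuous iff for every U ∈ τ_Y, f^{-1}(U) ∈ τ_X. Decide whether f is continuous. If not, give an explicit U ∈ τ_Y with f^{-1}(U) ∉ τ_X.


f IS continuous.

Compute f^{-1}(U) for each U ∈ τ_Y:
  U = ∅: f^{-1}(U) = ∅ ∈ τ_X ✓.
  U = {x1}: f^{-1}(U) = {N} ∈ τ_X ✓.
  U = {x3}: f^{-1}(U) = {M} ∈ τ_X ✓.
  U = {x1, x3}: f^{-1}(U) = {M, N} ∈ τ_X ✓.
  U = {x1, x2, x3}: f^{-1}(U) = {M, N} ∈ τ_X ✓.
Every preimage lies in τ_X, so f IS continuous.


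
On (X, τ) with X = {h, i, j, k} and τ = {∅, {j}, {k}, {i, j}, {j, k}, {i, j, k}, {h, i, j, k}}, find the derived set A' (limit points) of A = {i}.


A' = {h}

For each x ∈ X, list the open sets U ∈ τ with x ∈ U, then check whether U ∩ (A ∖ {x}) ≠ ∅ for every such U.
  x = h: opens ∋ x are {h, i, j, k}; each meets A ∖ {h}, so x IS a limit point.
  x = i: open {i, j} ∋ x has {i, j} ∩ (A ∖ {i}) = ∅, so x is NOT a limit point.
  x = j: open {j} ∋ x has {j} ∩ (A ∖ {j}) = ∅, so x is NOT a limit point.
  x = k: open {k} ∋ x has {k} ∩ (A ∖ {k}) = ∅, so x is NOT a limit point.
Collecting: A' = {h}.


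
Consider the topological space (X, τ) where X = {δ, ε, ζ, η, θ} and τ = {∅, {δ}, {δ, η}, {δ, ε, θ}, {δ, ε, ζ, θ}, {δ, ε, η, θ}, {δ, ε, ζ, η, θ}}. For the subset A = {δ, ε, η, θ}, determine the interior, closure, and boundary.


int(A) = {δ, ε, η, θ}, cl(A) = {δ, ε, ζ, η, θ}, ∂A = {ζ}.

Closed sets in (X, τ) are complements of opens:
  closed(X, τ) = {∅, {ζ}, {η}, {ζ, η}, {ε, ζ, θ}, {ε, ζ, η, θ}, {δ, ε, ζ, η, θ}}.
int(A) = ⋃ {U ∈ τ : U ⊆ A}. Opens contained in A: ∅, {δ}, {δ, η}, {δ, ε, θ}, {δ, ε, η, θ}.
Taking the union of these: int(A) = {δ, ε, η, θ}.
cl(A) = ⋂ {C closed : A ⊆ C}. Closed sets containing A: {δ, ε, ζ, η, θ}.
Intersecting these: cl(A) = {δ, ε, ζ, η, θ}.
∂A = cl(A) ∖ int(A) = {δ, ε, ζ, η, θ} ∖ {δ, ε, η, θ} = {ζ}.


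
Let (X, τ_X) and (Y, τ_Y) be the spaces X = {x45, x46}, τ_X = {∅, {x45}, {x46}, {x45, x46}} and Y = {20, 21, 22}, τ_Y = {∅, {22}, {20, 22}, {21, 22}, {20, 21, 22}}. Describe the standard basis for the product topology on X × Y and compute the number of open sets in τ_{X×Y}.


Basis B = {∅ × ∅, {x45} × {22}, {x46} × {22}, {x45} × {20, 22}, {x45} × {21, 22}, {x45, x46} × {22}, {x46} × {20, 22}, {x46} × {21, 22}, {x45} × {20, 21, 22}, {x46} × {20, 21, 22}, {x45, x46} × {20, 22}, {x45, x46} × {21, 22}, {x45, x46} × {20, 21, 22}}; |τ_{X×Y}| = 25.

Enumerate products U × V with U ∈ τ_X, V ∈ τ_Y (deduplicated):
  ∅ × ∅ = {} (∅)
  {x45} × {22} = {(x45,22)}
  {x46} × {22} = {(x46,22)}
  {x45} × {20, 22} = {(x45,20), (x45,22)}
  {x45} × {21, 22} = {(x45,21), (x45,22)}
  {x45, x46} × {22} = {(x45,22), (x46,22)}
  {x46} × {20, 22} = {(x46,20), (x46,22)}
  {x46} × {21, 22} = {(x46,21), (x46,22)}
  {x45} × {20, 21, 22} = {(x45,20), (x45,21), (x45,22)}
  {x46} × {20, 21, 22} = {(x46,20), (x46,21), (x46,22)}
  {x45, x46} × {20, 22} = {(x45,20), (x45,22), (x46,20), (x46,22)}
  {x45, x46} × {21, 22} = {(x45,21), (x45,22), (x46,21), (x46,22)}
  {x45, x46} × {20, 21, 22} = {(x45,20), (x45,21), (x45,22), (x46,20), (x46,21), (x46,22)}
These 13 distinct sets form the basis B.
Close under arbitrary unions to get τ_{X×Y}; counting gives |τ_{X×Y}| = 25.


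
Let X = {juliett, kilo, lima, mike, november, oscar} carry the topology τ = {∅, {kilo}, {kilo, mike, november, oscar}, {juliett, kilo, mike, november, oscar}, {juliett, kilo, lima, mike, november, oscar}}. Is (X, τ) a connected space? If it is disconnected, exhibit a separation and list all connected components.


(X, τ) is connected.

Find clopen sets (U ∈ τ with X ∖ U ∈ τ):
  U = ∅, X ∖ U = {juliett, kilo, lima, mike, november, oscar} — both open, so U is clopen.
  U = {juliett, kilo, lima, mike, november, oscar}, X ∖ U = ∅ — both open, so U is clopen.
Only trivial clopens (∅ and X) exist, so (X, τ) is connected.
Compute connected components by grouping points that agree on all clopens:
  component: {juliett, kilo, lima, mike, november, oscar}


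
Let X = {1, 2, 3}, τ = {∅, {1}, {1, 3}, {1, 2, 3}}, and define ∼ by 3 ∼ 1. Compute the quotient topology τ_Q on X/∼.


X/∼ = {[1=3], [2]}; |τ_Q| = 3.

Equivalence classes: [1=3], [2].
Quotient map π: X → X/∼ sends 1 ↦ [1=3], 2 ↦ [2], 3 ↦ [1=3].
For each subset V ⊆ X/∼, compute π^{-1}(V) ⊆ X and check whether π^{-1}(V) ∈ τ. V is open in τ_Q iff π^{-1}(V) ∈ τ.
  V = {}: π^{-1}(V) = ∅ ∈ τ ✓.
  V = {[1=3]}: π^{-1}(V) = {1, 3} ∈ τ ✓.
  V = {[2]}: π^{-1}(V) = {2} ∉ τ ✗.
  V = {[1=3], [2]}: π^{-1}(V) = {1, 2, 3} ∈ τ ✓.
Open sets in the quotient: τ_Q = {{}, {[1=3]}, {[1=3], [2]}} (3 elements).


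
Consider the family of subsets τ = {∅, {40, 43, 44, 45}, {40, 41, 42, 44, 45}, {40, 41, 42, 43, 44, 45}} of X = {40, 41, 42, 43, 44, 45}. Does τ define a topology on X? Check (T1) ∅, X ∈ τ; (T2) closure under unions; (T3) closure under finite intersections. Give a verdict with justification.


τ is NOT a topology on X.

Axiom (T1): ∅ ∈ τ? Yes; X ∈ τ? Yes.
Axiom (T2/T3): check pairwise unions and intersections of members of τ.
Counterexample for (T3): {40, 43, 44, 45} ∩ {40, 41, 42, 44, 45} = {40, 44, 45} ∉ τ. Therefore τ is NOT a topology.


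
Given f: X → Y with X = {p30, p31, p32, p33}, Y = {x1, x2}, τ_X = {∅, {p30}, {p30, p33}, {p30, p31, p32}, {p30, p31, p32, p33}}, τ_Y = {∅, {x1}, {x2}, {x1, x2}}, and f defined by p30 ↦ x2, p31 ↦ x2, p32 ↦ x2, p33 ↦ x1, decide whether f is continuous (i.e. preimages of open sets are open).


f is NOT continuous.

Compute f^{-1}(U) for each U ∈ τ_Y:
  U = ∅: f^{-1}(U) = ∅ ∈ τ_X ✓.
  U = {x1}: f^{-1}(U) = {p33} ∉ τ_X ✗.
  U = {x2}: f^{-1}(U) = {p30, p31, p32} ∈ τ_X ✓.
  U = {x1, x2}: f^{-1}(U) = {p30, p31, p32, p33} ∈ τ_X ✓.
Found U = {x1} with f^{-1}(U) = {p33} not in τ_X. Therefore f is NOT continuous.


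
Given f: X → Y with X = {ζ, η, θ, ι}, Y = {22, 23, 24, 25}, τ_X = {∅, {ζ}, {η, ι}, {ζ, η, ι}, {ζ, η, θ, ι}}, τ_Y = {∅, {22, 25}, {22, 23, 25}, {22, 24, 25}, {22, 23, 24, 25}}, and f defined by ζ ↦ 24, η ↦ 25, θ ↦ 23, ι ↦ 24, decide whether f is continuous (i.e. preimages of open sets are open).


f is NOT continuous.

Compute f^{-1}(U) for each U ∈ τ_Y:
  U = ∅: f^{-1}(U) = ∅ ∈ τ_X ✓.
  U = {22, 25}: f^{-1}(U) = {η} ∉ τ_X ✗.
  U = {22, 23, 25}: f^{-1}(U) = {η, θ} ∉ τ_X ✗.
  U = {22, 24, 25}: f^{-1}(U) = {ζ, η, ι} ∈ τ_X ✓.
  U = {22, 23, 24, 25}: f^{-1}(U) = {ζ, η, θ, ι} ∈ τ_X ✓.
Found U = {22, 25} with f^{-1}(U) = {η} not in τ_X. Therefore f is NOT continuous.


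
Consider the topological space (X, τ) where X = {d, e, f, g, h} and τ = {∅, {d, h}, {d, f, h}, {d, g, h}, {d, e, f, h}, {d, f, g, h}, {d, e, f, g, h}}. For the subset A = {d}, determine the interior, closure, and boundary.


int(A) = ∅, cl(A) = {d, e, f, g, h}, ∂A = {d, e, f, g, h}.

Closed sets in (X, τ) are complements of opens:
  closed(X, τ) = {∅, {e}, {g}, {e, f}, {e, g}, {e, f, g}, {d, e, f, g, h}}.
int(A) = ⋃ {U ∈ τ : U ⊆ A}. Opens contained in A: ∅.
Taking the union of these: int(A) = ∅.
cl(A) = ⋂ {C closed : A ⊆ C}. Closed sets containing A: {d, e, f, g, h}.
Intersecting these: cl(A) = {d, e, f, g, h}.
∂A = cl(A) ∖ int(A) = {d, e, f, g, h} ∖ ∅ = {d, e, f, g, h}.


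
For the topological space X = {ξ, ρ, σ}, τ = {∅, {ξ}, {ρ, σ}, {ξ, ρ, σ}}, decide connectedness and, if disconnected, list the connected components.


(X, τ) is disconnected; components = [{ξ}, {ρ, σ}].

Find clopen sets (U ∈ τ with X ∖ U ∈ τ):
  U = ∅, X ∖ U = {ξ, ρ, σ} — both open, so U is clopen.
  U = {ξ}, X ∖ U = {ρ, σ} — both open, so U is clopen.
  U = {ρ, σ}, X ∖ U = {ξ} — both open, so U is clopen.
  U = {ξ, ρ, σ}, X ∖ U = ∅ — both open, so U is clopen.
Nontrivial clopen(s) exist: e.g. {ξ}. So (X, τ) is disconnected.
Compute connected components by grouping points that agree on all clopens:
  component: {ξ}
  component: {ρ, σ}


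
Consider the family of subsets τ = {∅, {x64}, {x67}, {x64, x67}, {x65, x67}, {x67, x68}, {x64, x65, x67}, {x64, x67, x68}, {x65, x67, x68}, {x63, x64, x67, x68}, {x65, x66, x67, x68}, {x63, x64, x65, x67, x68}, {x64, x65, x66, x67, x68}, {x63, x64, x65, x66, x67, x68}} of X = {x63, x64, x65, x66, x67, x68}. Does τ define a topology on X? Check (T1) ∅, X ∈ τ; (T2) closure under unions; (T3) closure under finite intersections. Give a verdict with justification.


τ is NOT a topology on X.

Axiom (T1): ∅ ∈ τ? Yes; X ∈ τ? Yes.
Axiom (T2/T3): check pairwise unions and intersections of members of τ.
Counterexample for (T2): {x64} ∪ {x65, x67, x68} = {x64, x65, x67, x68} ∉ τ. Therefore τ is NOT a topology.


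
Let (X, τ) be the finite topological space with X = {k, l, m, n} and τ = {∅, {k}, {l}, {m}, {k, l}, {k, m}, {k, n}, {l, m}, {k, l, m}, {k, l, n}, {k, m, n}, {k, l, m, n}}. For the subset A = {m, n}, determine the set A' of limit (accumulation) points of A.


A' = ∅

For each x ∈ X, list the open sets U ∈ τ with x ∈ U, then check whether U ∩ (A ∖ {x}) ≠ ∅ for every such U.
  x = k: open {k} ∋ x has {k} ∩ (A ∖ {k}) = ∅, so x is NOT a limit point.
  x = l: open {l} ∋ x has {l} ∩ (A ∖ {l}) = ∅, so x is NOT a limit point.
  x = m: open {m} ∋ x has {m} ∩ (A ∖ {m}) = ∅, so x is NOT a limit point.
  x = n: open {k, n} ∋ x has {k, n} ∩ (A ∖ {n}) = ∅, so x is NOT a limit point.
Collecting: A' = ∅.


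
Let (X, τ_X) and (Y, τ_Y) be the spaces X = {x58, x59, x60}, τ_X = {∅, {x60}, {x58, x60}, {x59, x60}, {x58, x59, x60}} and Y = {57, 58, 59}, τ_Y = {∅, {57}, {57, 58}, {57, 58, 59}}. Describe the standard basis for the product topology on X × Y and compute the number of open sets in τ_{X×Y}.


Basis B = {∅ × ∅, {x60} × {57}, {x58, x60} × {57}, {x59, x60} × {57}, {x60} × {57, 58}, {x58, x59, x60} × {57}, {x60} × {57, 58, 59}, {x58, x60} × {57, 58}, {x59, x60} × {57, 58}, {x58, x60} × {57, 58, 59}, {x58, x59, x60} × {57, 58}, {x59, x60} × {57, 58, 59}, {x58, x59, x60} × {57, 58, 59}}; |τ_{X×Y}| = 30.

Enumerate products U × V with U ∈ τ_X, V ∈ τ_Y (deduplicated):
  ∅ × ∅ = {} (∅)
  {x60} × {57} = {(x60,57)}
  {x58, x60} × {57} = {(x58,57), (x60,57)}
  {x59, x60} × {57} = {(x59,57), (x60,57)}
  {x60} × {57, 58} = {(x60,57), (x60,58)}
  {x58, x59, x60} × {57} = {(x58,57), (x59,57), (x60,57)}
  {x60} × {57, 58, 59} = {(x60,57), (x60,58), (x60,59)}
  {x58, x60} × {57, 58} = {(x58,57), (x58,58), (x60,57), (x60,58)}
  {x59, x60} × {57, 58} = {(x59,57), (x59,58), (x60,57), (x60,58)}
  {x58, x60} × {57, 58, 59} = {(x58,57), (x58,58), (x58,59), (x60,57), (x60,58), (x60,59)}
  {x58, x59, x60} × {57, 58} = {(x58,57), (x58,58), (x59,57), (x59,58), (x60,57), (x60,58)}
  {x59, x60} × {57, 58, 59} = {(x59,57), (x59,58), (x59,59), (x60,57), (x60,58), (x60,59)}
  {x58, x59, x60} × {57, 58, 59} = {(x58,57), (x58,58), (x58,59), (x59,57), (x59,58), (x59,59), (x60,57), (x60,58), (x60,59)}
These 13 distinct sets form the basis B.
Close under arbitrary unions to get τ_{X×Y}; counting gives |τ_{X×Y}| = 30.


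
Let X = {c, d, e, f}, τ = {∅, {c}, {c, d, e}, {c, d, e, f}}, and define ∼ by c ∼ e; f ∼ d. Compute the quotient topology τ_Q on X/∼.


X/∼ = {[c=e], [d=f]}; |τ_Q| = 2.

Equivalence classes: [c=e], [d=f].
Quotient map π: X → X/∼ sends c ↦ [c=e], d ↦ [d=f], e ↦ [c=e], f ↦ [d=f].
For each subset V ⊆ X/∼, compute π^{-1}(V) ⊆ X and check whether π^{-1}(V) ∈ τ. V is open in τ_Q iff π^{-1}(V) ∈ τ.
  V = {}: π^{-1}(V) = ∅ ∈ τ ✓.
  V = {[c=e]}: π^{-1}(V) = {c, e} ∉ τ ✗.
  V = {[d=f]}: π^{-1}(V) = {d, f} ∉ τ ✗.
  V = {[c=e], [d=f]}: π^{-1}(V) = {c, d, e, f} ∈ τ ✓.
Open sets in the quotient: τ_Q = {{}, {[c=e], [d=f]}} (2 elements).


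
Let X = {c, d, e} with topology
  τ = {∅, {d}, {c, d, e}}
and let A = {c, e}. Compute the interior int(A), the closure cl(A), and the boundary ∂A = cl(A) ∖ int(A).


int(A) = ∅, cl(A) = {c, e}, ∂A = {c, e}.

Closed sets in (X, τ) are complements of opens:
  closed(X, τ) = {∅, {c, e}, {c, d, e}}.
int(A) = ⋃ {U ∈ τ : U ⊆ A}. Opens contained in A: ∅.
Taking the union of these: int(A) = ∅.
cl(A) = ⋂ {C closed : A ⊆ C}. Closed sets containing A: {c, e}, {c, d, e}.
Intersecting these: cl(A) = {c, e}.
∂A = cl(A) ∖ int(A) = {c, e} ∖ ∅ = {c, e}.


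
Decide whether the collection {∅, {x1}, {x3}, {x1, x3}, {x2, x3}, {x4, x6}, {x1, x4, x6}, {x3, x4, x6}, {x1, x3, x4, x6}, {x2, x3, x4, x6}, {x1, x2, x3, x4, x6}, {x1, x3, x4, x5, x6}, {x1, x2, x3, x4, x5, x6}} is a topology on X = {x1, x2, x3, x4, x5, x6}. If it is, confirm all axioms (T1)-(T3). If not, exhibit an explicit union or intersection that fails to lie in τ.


τ is NOT a topology on X.

Axiom (T1): ∅ ∈ τ? Yes; X ∈ τ? Yes.
Axiom (T2/T3): check pairwise unions and intersections of members of τ.
Counterexample for (T2): {x1} ∪ {x2, x3} = {x1, x2, x3} ∉ τ. Therefore τ is NOT a topology.


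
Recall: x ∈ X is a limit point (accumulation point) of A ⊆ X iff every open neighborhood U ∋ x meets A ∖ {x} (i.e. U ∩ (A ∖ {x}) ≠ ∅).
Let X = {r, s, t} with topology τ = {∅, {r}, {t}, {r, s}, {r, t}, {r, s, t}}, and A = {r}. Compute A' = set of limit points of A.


A' = {s}

For each x ∈ X, list the open sets U ∈ τ with x ∈ U, then check whether U ∩ (A ∖ {x}) ≠ ∅ for every such U.
  x = r: open {r} ∋ x has {r} ∩ (A ∖ {r}) = ∅, so x is NOT a limit point.
  x = s: opens ∋ x are {r, s}, {r, s, t}; each meets A ∖ {s}, so x IS a limit point.
  x = t: open {t} ∋ x has {t} ∩ (A ∖ {t}) = ∅, so x is NOT a limit point.
Collecting: A' = {s}.


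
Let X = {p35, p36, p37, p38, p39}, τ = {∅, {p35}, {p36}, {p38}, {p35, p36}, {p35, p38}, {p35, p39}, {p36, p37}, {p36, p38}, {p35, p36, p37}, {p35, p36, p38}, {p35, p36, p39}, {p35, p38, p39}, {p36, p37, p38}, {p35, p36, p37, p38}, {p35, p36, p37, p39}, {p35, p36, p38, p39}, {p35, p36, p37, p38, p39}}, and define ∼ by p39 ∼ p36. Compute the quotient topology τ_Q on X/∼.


X/∼ = {[p35], [p36=p39], [p37], [p38]}; |τ_Q| = 8.

Equivalence classes: [p35], [p36=p39], [p37], [p38].
Quotient map π: X → X/∼ sends p35 ↦ [p35], p36 ↦ [p36=p39], p37 ↦ [p37], p38 ↦ [p38], p39 ↦ [p36=p39].
For each subset V ⊆ X/∼, compute π^{-1}(V) ⊆ X and check whether π^{-1}(V) ∈ τ. V is open in τ_Q iff π^{-1}(V) ∈ τ.
  V = {}: π^{-1}(V) = ∅ ∈ τ ✓.
  V = {[p35]}: π^{-1}(V) = {p35} ∈ τ ✓.
  V = {[p36=p39]}: π^{-1}(V) = {p36, p39} ∉ τ ✗.
  V = {[p35], [p36=p39]}: π^{-1}(V) = {p35, p36, p39} ∈ τ ✓.
  V = {[p37]}: π^{-1}(V) = {p37} ∉ τ ✗.
  V = {[p35], [p37]}: π^{-1}(V) = {p35, p37} ∉ τ ✗.
  V = {[p36=p39], [p37]}: π^{-1}(V) = {p36, p37, p39} ∉ τ ✗.
  V = {[p35], [p36=p39], [p37]}: π^{-1}(V) = {p35, p36, p37, p39} ∈ τ ✓.
  V = {[p38]}: π^{-1}(V) = {p38} ∈ τ ✓.
  V = {[p35], [p38]}: π^{-1}(V) = {p35, p38} ∈ τ ✓.
  V = {[p36=p39], [p38]}: π^{-1}(V) = {p36, p38, p39} ∉ τ ✗.
  V = {[p35], [p36=p39], [p38]}: π^{-1}(V) = {p35, p36, p38, p39} ∈ τ ✓.
  V = {[p37], [p38]}: π^{-1}(V) = {p37, p38} ∉ τ ✗.
  V = {[p35], [p37], [p38]}: π^{-1}(V) = {p35, p37, p38} ∉ τ ✗.
  V = {[p36=p39], [p37], [p38]}: π^{-1}(V) = {p36, p37, p38, p39} ∉ τ ✗.
  V = {[p35], [p36=p39], [p37], [p38]}: π^{-1}(V) = {p35, p36, p37, p38, p39} ∈ τ ✓.
Open sets in the quotient: τ_Q = {{}, {[p35]}, {[p35], [p36=p39]}, {[p35], [p36=p39], [p37]}, {[p38]}, {[p35], [p38]}, {[p35], [p36=p39], [p38]}, {[p35], [p36=p39], [p37], [p38]}} (8 elements).


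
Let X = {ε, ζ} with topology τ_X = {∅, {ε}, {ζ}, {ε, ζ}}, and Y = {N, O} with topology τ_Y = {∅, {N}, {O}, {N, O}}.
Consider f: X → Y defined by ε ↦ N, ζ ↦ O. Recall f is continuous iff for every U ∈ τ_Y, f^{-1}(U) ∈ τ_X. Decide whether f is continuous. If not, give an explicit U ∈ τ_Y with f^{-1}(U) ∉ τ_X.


f IS continuous.

Compute f^{-1}(U) for each U ∈ τ_Y:
  U = ∅: f^{-1}(U) = ∅ ∈ τ_X ✓.
  U = {N}: f^{-1}(U) = {ε} ∈ τ_X ✓.
  U = {O}: f^{-1}(U) = {ζ} ∈ τ_X ✓.
  U = {N, O}: f^{-1}(U) = {ε, ζ} ∈ τ_X ✓.
Every preimage lies in τ_X, so f IS continuous.


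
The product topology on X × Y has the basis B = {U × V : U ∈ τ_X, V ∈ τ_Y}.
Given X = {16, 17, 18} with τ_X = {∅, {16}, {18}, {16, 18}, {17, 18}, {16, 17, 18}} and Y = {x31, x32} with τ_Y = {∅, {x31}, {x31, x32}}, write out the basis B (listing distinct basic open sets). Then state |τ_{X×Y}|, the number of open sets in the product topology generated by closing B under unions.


Basis B = {∅ × ∅, {16} × {x31}, {18} × {x31}, {16} × {x31, x32}, {16, 18} × {x31}, {17, 18} × {x31}, {18} × {x31, x32}, {16, 17, 18} × {x31}, {16, 18} × {x31, x32}, {17, 18} × {x31, x32}, {16, 17, 18} × {x31, x32}}; |τ_{X×Y}| = 18.

Enumerate products U × V with U ∈ τ_X, V ∈ τ_Y (deduplicated):
  ∅ × ∅ = {} (∅)
  {16} × {x31} = {(16,x31)}
  {18} × {x31} = {(18,x31)}
  {16} × {x31, x32} = {(16,x31), (16,x32)}
  {16, 18} × {x31} = {(16,x31), (18,x31)}
  {17, 18} × {x31} = {(17,x31), (18,x31)}
  {18} × {x31, x32} = {(18,x31), (18,x32)}
  {16, 17, 18} × {x31} = {(16,x31), (17,x31), (18,x31)}
  {16, 18} × {x31, x32} = {(16,x31), (16,x32), (18,x31), (18,x32)}
  {17, 18} × {x31, x32} = {(17,x31), (17,x32), (18,x31), (18,x32)}
  {16, 17, 18} × {x31, x32} = {(16,x31), (16,x32), (17,x31), (17,x32), (18,x31), (18,x32)}
These 11 distinct sets form the basis B.
Close under arbitrary unions to get τ_{X×Y}; counting gives |τ_{X×Y}| = 18.


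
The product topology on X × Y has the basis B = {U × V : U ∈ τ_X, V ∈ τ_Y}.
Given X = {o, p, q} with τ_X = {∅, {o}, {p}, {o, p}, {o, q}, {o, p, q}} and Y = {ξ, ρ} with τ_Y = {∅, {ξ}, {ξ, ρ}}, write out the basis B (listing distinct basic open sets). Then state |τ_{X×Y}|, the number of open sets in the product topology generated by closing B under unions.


Basis B = {∅ × ∅, {o} × {ξ}, {p} × {ξ}, {o} × {ξ, ρ}, {o, p} × {ξ}, {o, q} × {ξ}, {p} × {ξ, ρ}, {o, p, q} × {ξ}, {o, p} × {ξ, ρ}, {o, q} × {ξ, ρ}, {o, p, q} × {ξ, ρ}}; |τ_{X×Y}| = 18.

Enumerate products U × V with U ∈ τ_X, V ∈ τ_Y (deduplicated):
  ∅ × ∅ = {} (∅)
  {o} × {ξ} = {(o,ξ)}
  {p} × {ξ} = {(p,ξ)}
  {o} × {ξ, ρ} = {(o,ξ), (o,ρ)}
  {o, p} × {ξ} = {(o,ξ), (p,ξ)}
  {o, q} × {ξ} = {(o,ξ), (q,ξ)}
  {p} × {ξ, ρ} = {(p,ξ), (p,ρ)}
  {o, p, q} × {ξ} = {(o,ξ), (p,ξ), (q,ξ)}
  {o, p} × {ξ, ρ} = {(o,ξ), (o,ρ), (p,ξ), (p,ρ)}
  {o, q} × {ξ, ρ} = {(o,ξ), (o,ρ), (q,ξ), (q,ρ)}
  {o, p, q} × {ξ, ρ} = {(o,ξ), (o,ρ), (p,ξ), (p,ρ), (q,ξ), (q,ρ)}
These 11 distinct sets form the basis B.
Close under arbitrary unions to get τ_{X×Y}; counting gives |τ_{X×Y}| = 18.


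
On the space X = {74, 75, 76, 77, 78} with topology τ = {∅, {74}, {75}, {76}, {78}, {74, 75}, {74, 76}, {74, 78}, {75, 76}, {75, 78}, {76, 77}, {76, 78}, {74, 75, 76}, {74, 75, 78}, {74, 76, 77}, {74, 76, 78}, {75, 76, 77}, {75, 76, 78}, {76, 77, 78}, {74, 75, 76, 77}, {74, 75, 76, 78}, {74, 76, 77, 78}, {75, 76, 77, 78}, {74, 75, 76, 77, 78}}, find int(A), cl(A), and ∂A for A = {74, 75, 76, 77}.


int(A) = {74, 75, 76, 77}, cl(A) = {74, 75, 76, 77}, ∂A = ∅.

Closed sets in (X, τ) are complements of opens:
  closed(X, τ) = {∅, {74}, {75}, {77}, {78}, {74, 75}, {74, 77}, {74, 78}, {75, 77}, {75, 78}, {76, 77}, {77, 78}, {74, 75, 77}, {74, 75, 78}, {74, 76, 77}, {74, 77, 78}, {75, 76, 77}, {75, 77, 78}, {76, 77, 78}, {74, 75, 76, 77}, {74, 75, 77, 78}, {74, 76, 77, 78}, {75, 76, 77, 78}, {74, 75, 76, 77, 78}}.
int(A) = ⋃ {U ∈ τ : U ⊆ A}. Opens contained in A: ∅, {74}, {75}, {76}, {74, 75}, {74, 76}, {75, 76}, {76, 77}, {74, 75, 76}, {74, 76, 77}, {75, 76, 77}, {74, 75, 76, 77}.
Taking the union of these: int(A) = {74, 75, 76, 77}.
cl(A) = ⋂ {C closed : A ⊆ C}. Closed sets containing A: {74, 75, 76, 77}, {74, 75, 76, 77, 78}.
Intersecting these: cl(A) = {74, 75, 76, 77}.
∂A = cl(A) ∖ int(A) = {74, 75, 76, 77} ∖ {74, 75, 76, 77} = ∅.


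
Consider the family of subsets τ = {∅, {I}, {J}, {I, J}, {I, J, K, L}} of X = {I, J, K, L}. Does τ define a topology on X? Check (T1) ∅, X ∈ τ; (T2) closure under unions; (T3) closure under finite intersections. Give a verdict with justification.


τ IS a topology on X.

Axiom (T1): ∅ ∈ τ? Yes; X ∈ τ? Yes.
Axiom (T2/T3): check pairwise unions and intersections of members of τ.
All pairwise intersections and unions checked — each lies in τ. Therefore τ satisfies (T1), (T2), (T3): it IS a topology on X.


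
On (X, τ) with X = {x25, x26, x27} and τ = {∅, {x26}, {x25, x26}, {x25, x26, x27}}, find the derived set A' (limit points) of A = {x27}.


A' = ∅

For each x ∈ X, list the open sets U ∈ τ with x ∈ U, then check whether U ∩ (A ∖ {x}) ≠ ∅ for every such U.
  x = x25: open {x25, x26} ∋ x has {x25, x26} ∩ (A ∖ {x25}) = ∅, so x is NOT a limit point.
  x = x26: open {x26} ∋ x has {x26} ∩ (A ∖ {x26}) = ∅, so x is NOT a limit point.
  x = x27: open {x25, x26, x27} ∋ x has {x25, x26, x27} ∩ (A ∖ {x27}) = ∅, so x is NOT a limit point.
Collecting: A' = ∅.


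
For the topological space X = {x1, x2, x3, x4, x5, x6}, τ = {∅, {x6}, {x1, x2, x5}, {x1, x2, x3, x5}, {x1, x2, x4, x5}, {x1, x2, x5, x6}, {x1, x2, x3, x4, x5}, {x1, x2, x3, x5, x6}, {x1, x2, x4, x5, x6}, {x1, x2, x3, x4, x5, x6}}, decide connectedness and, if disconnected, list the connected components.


(X, τ) is disconnected; components = [{x6}, {x1, x2, x3, x4, x5}].

Find clopen sets (U ∈ τ with X ∖ U ∈ τ):
  U = ∅, X ∖ U = {x1, x2, x3, x4, x5, x6} — both open, so U is clopen.
  U = {x6}, X ∖ U = {x1, x2, x3, x4, x5} — both open, so U is clopen.
  U = {x1, x2, x3, x4, x5}, X ∖ U = {x6} — both open, so U is clopen.
  U = {x1, x2, x3, x4, x5, x6}, X ∖ U = ∅ — both open, so U is clopen.
Nontrivial clopen(s) exist: e.g. {x6}. So (X, τ) is disconnected.
Compute connected components by grouping points that agree on all clopens:
  component: {x6}
  component: {x1, x2, x3, x4, x5}


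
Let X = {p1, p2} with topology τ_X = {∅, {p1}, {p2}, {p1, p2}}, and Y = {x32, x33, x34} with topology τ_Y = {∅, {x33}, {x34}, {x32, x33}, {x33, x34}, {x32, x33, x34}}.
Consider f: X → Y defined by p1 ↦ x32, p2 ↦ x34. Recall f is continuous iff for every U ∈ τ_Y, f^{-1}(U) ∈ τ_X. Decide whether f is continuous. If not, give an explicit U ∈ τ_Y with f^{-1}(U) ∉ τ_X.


f IS continuous.

Compute f^{-1}(U) for each U ∈ τ_Y:
  U = ∅: f^{-1}(U) = ∅ ∈ τ_X ✓.
  U = {x33}: f^{-1}(U) = ∅ ∈ τ_X ✓.
  U = {x34}: f^{-1}(U) = {p2} ∈ τ_X ✓.
  U = {x32, x33}: f^{-1}(U) = {p1} ∈ τ_X ✓.
  U = {x33, x34}: f^{-1}(U) = {p2} ∈ τ_X ✓.
  U = {x32, x33, x34}: f^{-1}(U) = {p1, p2} ∈ τ_X ✓.
Every preimage lies in τ_X, so f IS continuous.


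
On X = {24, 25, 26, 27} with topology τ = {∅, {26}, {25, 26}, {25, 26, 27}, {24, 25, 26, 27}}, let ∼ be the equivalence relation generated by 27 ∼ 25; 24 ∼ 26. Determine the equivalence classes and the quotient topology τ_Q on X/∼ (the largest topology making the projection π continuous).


X/∼ = {[24=26], [25=27]}; |τ_Q| = 2.

Equivalence classes: [24=26], [25=27].
Quotient map π: X → X/∼ sends 24 ↦ [24=26], 25 ↦ [25=27], 26 ↦ [24=26], 27 ↦ [25=27].
For each subset V ⊆ X/∼, compute π^{-1}(V) ⊆ X and check whether π^{-1}(V) ∈ τ. V is open in τ_Q iff π^{-1}(V) ∈ τ.
  V = {}: π^{-1}(V) = ∅ ∈ τ ✓.
  V = {[24=26]}: π^{-1}(V) = {24, 26} ∉ τ ✗.
  V = {[25=27]}: π^{-1}(V) = {25, 27} ∉ τ ✗.
  V = {[24=26], [25=27]}: π^{-1}(V) = {24, 25, 26, 27} ∈ τ ✓.
Open sets in the quotient: τ_Q = {{}, {[24=26], [25=27]}} (2 elements).


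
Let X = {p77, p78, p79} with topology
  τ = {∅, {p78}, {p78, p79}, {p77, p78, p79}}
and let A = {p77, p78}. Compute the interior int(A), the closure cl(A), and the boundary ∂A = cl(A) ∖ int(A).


int(A) = {p78}, cl(A) = {p77, p78, p79}, ∂A = {p77, p79}.

Closed sets in (X, τ) are complements of opens:
  closed(X, τ) = {∅, {p77}, {p77, p79}, {p77, p78, p79}}.
int(A) = ⋃ {U ∈ τ : U ⊆ A}. Opens contained in A: ∅, {p78}.
Taking the union of these: int(A) = {p78}.
cl(A) = ⋂ {C closed : A ⊆ C}. Closed sets containing A: {p77, p78, p79}.
Intersecting these: cl(A) = {p77, p78, p79}.
∂A = cl(A) ∖ int(A) = {p77, p78, p79} ∖ {p78} = {p77, p79}.


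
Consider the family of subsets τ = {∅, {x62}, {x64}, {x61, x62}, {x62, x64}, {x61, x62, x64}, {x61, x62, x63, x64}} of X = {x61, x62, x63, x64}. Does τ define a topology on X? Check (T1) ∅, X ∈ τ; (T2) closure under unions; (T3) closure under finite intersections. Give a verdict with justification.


τ IS a topology on X.

Axiom (T1): ∅ ∈ τ? Yes; X ∈ τ? Yes.
Axiom (T2/T3): check pairwise unions and intersections of members of τ.
All pairwise intersections and unions checked — each lies in τ. Therefore τ satisfies (T1), (T2), (T3): it IS a topology on X.


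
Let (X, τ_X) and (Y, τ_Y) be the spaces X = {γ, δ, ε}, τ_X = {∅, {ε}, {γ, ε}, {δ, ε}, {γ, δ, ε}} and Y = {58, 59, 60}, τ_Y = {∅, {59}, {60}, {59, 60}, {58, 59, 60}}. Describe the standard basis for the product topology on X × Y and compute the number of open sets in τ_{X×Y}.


Basis B = {∅ × ∅, {ε} × {59}, {ε} × {60}, {γ, ε} × {59}, {γ, ε} × {60}, {δ, ε} × {59}, {δ, ε} × {60}, {ε} × {59, 60}, {γ, δ, ε} × {59}, {γ, δ, ε} × {60}, {ε} × {58, 59, 60}, {γ, ε} × {59, 60}, {δ, ε} × {59, 60}, {γ, ε} × {58, 59, 60}, {γ, δ, ε} × {59, 60}, {δ, ε} × {58, 59, 60}, {γ, δ, ε} × {58, 59, 60}}; |τ_{X×Y}| = 50.

Enumerate products U × V with U ∈ τ_X, V ∈ τ_Y (deduplicated):
  ∅ × ∅ = {} (∅)
  {ε} × {59} = {(ε,59)}
  {ε} × {60} = {(ε,60)}
  {γ, ε} × {59} = {(γ,59), (ε,59)}
  {γ, ε} × {60} = {(γ,60), (ε,60)}
  {δ, ε} × {59} = {(δ,59), (ε,59)}
  {δ, ε} × {60} = {(δ,60), (ε,60)}
  {ε} × {59, 60} = {(ε,59), (ε,60)}
  {γ, δ, ε} × {59} = {(γ,59), (δ,59), (ε,59)}
  {γ, δ, ε} × {60} = {(γ,60), (δ,60), (ε,60)}
  {ε} × {58, 59, 60} = {(ε,58), (ε,59), (ε,60)}
  {γ, ε} × {59, 60} = {(γ,59), (γ,60), (ε,59), (ε,60)}
  {δ, ε} × {59, 60} = {(δ,59), (δ,60), (ε,59), (ε,60)}
  {γ, ε} × {58, 59, 60} = {(γ,58), (γ,59), (γ,60), (ε,58), (ε,59), (ε,60)}
  {γ, δ, ε} × {59, 60} = {(γ,59), (γ,60), (δ,59), (δ,60), (ε,59), (ε,60)}
  {δ, ε} × {58, 59, 60} = {(δ,58), (δ,59), (δ,60), (ε,58), (ε,59), (ε,60)}
  {γ, δ, ε} × {58, 59, 60} = {(γ,58), (γ,59), (γ,60), (δ,58), (δ,59), (δ,60), (ε,58), (ε,59), (ε,60)}
These 17 distinct sets form the basis B.
Close under arbitrary unions to get τ_{X×Y}; counting gives |τ_{X×Y}| = 50.


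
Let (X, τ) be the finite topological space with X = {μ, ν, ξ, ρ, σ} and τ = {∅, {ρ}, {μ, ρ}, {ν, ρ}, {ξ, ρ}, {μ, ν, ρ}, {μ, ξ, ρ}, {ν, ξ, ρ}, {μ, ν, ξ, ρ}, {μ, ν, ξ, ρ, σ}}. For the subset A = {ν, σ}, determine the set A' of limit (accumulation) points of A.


A' = {σ}

For each x ∈ X, list the open sets U ∈ τ with x ∈ U, then check whether U ∩ (A ∖ {x}) ≠ ∅ for every such U.
  x = μ: open {μ, ρ} ∋ x has {μ, ρ} ∩ (A ∖ {μ}) = ∅, so x is NOT a limit point.
  x = ν: open {ν, ρ} ∋ x has {ν, ρ} ∩ (A ∖ {ν}) = ∅, so x is NOT a limit point.
  x = ξ: open {ξ, ρ} ∋ x has {ξ, ρ} ∩ (A ∖ {ξ}) = ∅, so x is NOT a limit point.
  x = ρ: open {ρ} ∋ x has {ρ} ∩ (A ∖ {ρ}) = ∅, so x is NOT a limit point.
  x = σ: opens ∋ x are {μ, ν, ξ, ρ, σ}; each meets A ∖ {σ}, so x IS a limit point.
Collecting: A' = {σ}.
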